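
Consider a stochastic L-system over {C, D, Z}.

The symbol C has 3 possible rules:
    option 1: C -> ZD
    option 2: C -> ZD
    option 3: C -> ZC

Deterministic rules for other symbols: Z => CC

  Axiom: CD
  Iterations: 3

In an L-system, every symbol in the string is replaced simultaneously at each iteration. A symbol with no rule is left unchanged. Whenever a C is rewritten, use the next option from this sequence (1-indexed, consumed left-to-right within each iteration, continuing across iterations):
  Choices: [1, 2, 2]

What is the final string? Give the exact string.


Step 0: CD
Step 1: ZDD  (used choices [1])
Step 2: CCDD  (used choices [])
Step 3: ZDZDDD  (used choices [2, 2])

Answer: ZDZDDD


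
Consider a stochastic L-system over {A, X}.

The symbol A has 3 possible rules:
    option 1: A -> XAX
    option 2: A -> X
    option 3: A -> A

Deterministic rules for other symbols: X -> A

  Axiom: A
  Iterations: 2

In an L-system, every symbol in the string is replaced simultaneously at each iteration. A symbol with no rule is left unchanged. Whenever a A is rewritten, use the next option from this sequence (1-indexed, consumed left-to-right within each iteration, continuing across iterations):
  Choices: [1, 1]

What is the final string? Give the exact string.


Answer: AXAXA

Derivation:
Step 0: A
Step 1: XAX  (used choices [1])
Step 2: AXAXA  (used choices [1])


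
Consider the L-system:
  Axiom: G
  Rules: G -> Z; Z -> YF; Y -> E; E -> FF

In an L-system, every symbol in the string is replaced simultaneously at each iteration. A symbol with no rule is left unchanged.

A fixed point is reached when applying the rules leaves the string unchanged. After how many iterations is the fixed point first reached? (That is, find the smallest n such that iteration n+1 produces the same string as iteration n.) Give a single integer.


Step 0: G
Step 1: Z
Step 2: YF
Step 3: EF
Step 4: FFF
Step 5: FFF  (unchanged — fixed point at step 4)

Answer: 4


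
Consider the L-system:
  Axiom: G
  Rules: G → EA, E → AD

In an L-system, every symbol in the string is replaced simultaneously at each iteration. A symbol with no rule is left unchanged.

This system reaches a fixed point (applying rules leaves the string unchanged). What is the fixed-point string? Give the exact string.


Step 0: G
Step 1: EA
Step 2: ADA
Step 3: ADA  (unchanged — fixed point at step 2)

Answer: ADA


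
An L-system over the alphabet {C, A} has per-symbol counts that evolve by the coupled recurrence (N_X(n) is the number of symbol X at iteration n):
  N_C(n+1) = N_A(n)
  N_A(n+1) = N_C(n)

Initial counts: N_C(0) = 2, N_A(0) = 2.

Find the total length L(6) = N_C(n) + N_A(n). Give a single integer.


Answer: 4

Derivation:
Step 0: N_C=2, N_A=2, L=4
Step 1: N_C=2, N_A=2, L=4
Step 2: N_C=2, N_A=2, L=4
Step 3: N_C=2, N_A=2, L=4
Step 4: N_C=2, N_A=2, L=4
Step 5: N_C=2, N_A=2, L=4
Step 6: N_C=2, N_A=2, L=4


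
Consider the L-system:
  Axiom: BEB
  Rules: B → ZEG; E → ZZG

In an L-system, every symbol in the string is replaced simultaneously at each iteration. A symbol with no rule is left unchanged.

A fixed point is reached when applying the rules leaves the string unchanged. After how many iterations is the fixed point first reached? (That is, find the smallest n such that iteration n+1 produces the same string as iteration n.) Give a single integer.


Step 0: BEB
Step 1: ZEGZZGZEG
Step 2: ZZZGGZZGZZZGG
Step 3: ZZZGGZZGZZZGG  (unchanged — fixed point at step 2)

Answer: 2


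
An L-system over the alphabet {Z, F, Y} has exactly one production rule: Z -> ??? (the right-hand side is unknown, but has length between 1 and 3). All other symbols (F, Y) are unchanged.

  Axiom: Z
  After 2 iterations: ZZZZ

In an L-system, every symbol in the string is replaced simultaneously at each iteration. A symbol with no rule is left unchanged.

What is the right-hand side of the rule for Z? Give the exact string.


Trying Z -> ZZ:
  Step 0: Z
  Step 1: ZZ
  Step 2: ZZZZ
Matches the given result.

Answer: ZZ


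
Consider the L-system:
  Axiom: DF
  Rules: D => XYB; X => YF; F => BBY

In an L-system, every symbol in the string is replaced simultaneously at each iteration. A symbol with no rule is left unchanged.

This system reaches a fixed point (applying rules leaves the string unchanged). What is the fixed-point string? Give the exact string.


Answer: YBBYYBBBY

Derivation:
Step 0: DF
Step 1: XYBBBY
Step 2: YFYBBBY
Step 3: YBBYYBBBY
Step 4: YBBYYBBBY  (unchanged — fixed point at step 3)


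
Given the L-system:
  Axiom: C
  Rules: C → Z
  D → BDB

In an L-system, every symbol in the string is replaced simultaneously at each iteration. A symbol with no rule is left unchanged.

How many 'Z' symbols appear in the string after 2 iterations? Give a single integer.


Step 0: C  (0 'Z')
Step 1: Z  (1 'Z')
Step 2: Z  (1 'Z')

Answer: 1


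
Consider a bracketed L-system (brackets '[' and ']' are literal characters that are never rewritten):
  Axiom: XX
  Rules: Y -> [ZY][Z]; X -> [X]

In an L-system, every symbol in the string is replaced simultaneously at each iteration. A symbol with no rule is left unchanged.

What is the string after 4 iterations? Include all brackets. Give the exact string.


Step 0: XX
Step 1: [X][X]
Step 2: [[X]][[X]]
Step 3: [[[X]]][[[X]]]
Step 4: [[[[X]]]][[[[X]]]]

Answer: [[[[X]]]][[[[X]]]]


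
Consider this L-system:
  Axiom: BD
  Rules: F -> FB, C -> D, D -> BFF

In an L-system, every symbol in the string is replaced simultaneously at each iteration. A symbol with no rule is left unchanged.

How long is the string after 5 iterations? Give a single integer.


Step 0: length = 2
Step 1: length = 4
Step 2: length = 6
Step 3: length = 8
Step 4: length = 10
Step 5: length = 12

Answer: 12


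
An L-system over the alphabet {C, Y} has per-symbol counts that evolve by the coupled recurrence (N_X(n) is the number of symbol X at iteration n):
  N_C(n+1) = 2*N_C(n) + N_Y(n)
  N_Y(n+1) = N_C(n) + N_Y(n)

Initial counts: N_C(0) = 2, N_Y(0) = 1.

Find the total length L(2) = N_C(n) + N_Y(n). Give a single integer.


Step 0: N_C=2, N_Y=1, L=3
Step 1: N_C=5, N_Y=3, L=8
Step 2: N_C=13, N_Y=8, L=21

Answer: 21


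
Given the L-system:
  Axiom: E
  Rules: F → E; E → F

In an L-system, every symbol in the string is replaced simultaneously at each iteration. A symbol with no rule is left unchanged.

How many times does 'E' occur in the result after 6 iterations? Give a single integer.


Step 0: E  (1 'E')
Step 1: F  (0 'E')
Step 2: E  (1 'E')
Step 3: F  (0 'E')
Step 4: E  (1 'E')
Step 5: F  (0 'E')
Step 6: E  (1 'E')

Answer: 1


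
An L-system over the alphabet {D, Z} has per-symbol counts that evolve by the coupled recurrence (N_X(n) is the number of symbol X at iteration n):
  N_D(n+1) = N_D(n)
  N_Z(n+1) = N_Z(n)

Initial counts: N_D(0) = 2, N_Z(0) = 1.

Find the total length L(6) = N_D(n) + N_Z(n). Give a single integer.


Answer: 3

Derivation:
Step 0: N_D=2, N_Z=1, L=3
Step 1: N_D=2, N_Z=1, L=3
Step 2: N_D=2, N_Z=1, L=3
Step 3: N_D=2, N_Z=1, L=3
Step 4: N_D=2, N_Z=1, L=3
Step 5: N_D=2, N_Z=1, L=3
Step 6: N_D=2, N_Z=1, L=3


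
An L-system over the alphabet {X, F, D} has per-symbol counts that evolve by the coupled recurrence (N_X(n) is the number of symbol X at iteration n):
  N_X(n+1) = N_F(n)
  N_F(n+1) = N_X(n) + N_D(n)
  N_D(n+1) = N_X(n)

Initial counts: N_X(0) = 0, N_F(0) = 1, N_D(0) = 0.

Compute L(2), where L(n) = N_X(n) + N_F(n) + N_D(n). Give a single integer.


Answer: 2

Derivation:
Step 0: N_X=0, N_F=1, N_D=0, L=1
Step 1: N_X=1, N_F=0, N_D=0, L=1
Step 2: N_X=0, N_F=1, N_D=1, L=2


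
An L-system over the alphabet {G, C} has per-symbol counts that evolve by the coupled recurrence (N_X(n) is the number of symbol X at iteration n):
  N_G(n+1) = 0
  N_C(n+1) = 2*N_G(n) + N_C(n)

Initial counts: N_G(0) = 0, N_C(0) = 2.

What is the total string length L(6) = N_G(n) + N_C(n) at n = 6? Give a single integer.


Step 0: N_G=0, N_C=2, L=2
Step 1: N_G=0, N_C=2, L=2
Step 2: N_G=0, N_C=2, L=2
Step 3: N_G=0, N_C=2, L=2
Step 4: N_G=0, N_C=2, L=2
Step 5: N_G=0, N_C=2, L=2
Step 6: N_G=0, N_C=2, L=2

Answer: 2


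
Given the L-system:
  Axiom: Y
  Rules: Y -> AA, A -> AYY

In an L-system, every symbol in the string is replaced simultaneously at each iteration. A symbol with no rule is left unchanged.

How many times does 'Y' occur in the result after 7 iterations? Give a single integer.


Step 0: Y  (1 'Y')
Step 1: AA  (0 'Y')
Step 2: AYYAYY  (4 'Y')
Step 3: AYYAAAAAYYAAAA  (4 'Y')
Step 4: AYYAAAAAYYAYYAYYAYYAYYAAAAAYYAYYAYYAYY  (20 'Y')
Step 5: AYYAAAAAYYAYYAYYAYYAYYAAAAAYYAAAAAYYAAAAAYYAAAAAYYAAAAAYYAYYAYYAYYAYYAAAAAYYAAAAAYYAAAAAYYAAAA  (36 'Y')
Step 6: AYYAAAAAYYAYYAYYAYYAYYAAAAAYYAAAAAYYAAAAAYYAAAAAYYAAAAAYYAYYAYYAYYAYYAAAAAYYAYYAYYAYYAYYAAAAAYYAYYAYYAYYAYYAAAAAYYAYYAYYAYYAYYAAAAAYYAYYAYYAYYAYYAAAAAYYAAAAAYYAAAAAYYAAAAAYYAAAAAYYAYYAYYAYYAYYAAAAAYYAYYAYYAYYAYYAAAAAYYAYYAYYAYYAYYAAAAAYYAYYAYYAYY  (116 'Y')
Step 7: AYYAAAAAYYAYYAYYAYYAYYAAAAAYYAAAAAYYAAAAAYYAAAAAYYAAAAAYYAYYAYYAYYAYYAAAAAYYAYYAYYAYYAYYAAAAAYYAYYAYYAYYAYYAAAAAYYAYYAYYAYYAYYAAAAAYYAYYAYYAYYAYYAAAAAYYAAAAAYYAAAAAYYAAAAAYYAAAAAYYAYYAYYAYYAYYAAAAAYYAAAAAYYAAAAAYYAAAAAYYAAAAAYYAYYAYYAYYAYYAAAAAYYAAAAAYYAAAAAYYAAAAAYYAAAAAYYAYYAYYAYYAYYAAAAAYYAAAAAYYAAAAAYYAAAAAYYAAAAAYYAYYAYYAYYAYYAAAAAYYAAAAAYYAAAAAYYAAAAAYYAAAAAYYAYYAYYAYYAYYAAAAAYYAYYAYYAYYAYYAAAAAYYAYYAYYAYYAYYAAAAAYYAYYAYYAYYAYYAAAAAYYAYYAYYAYYAYYAAAAAYYAAAAAYYAAAAAYYAAAAAYYAAAAAYYAYYAYYAYYAYYAAAAAYYAAAAAYYAAAAAYYAAAAAYYAAAAAYYAYYAYYAYYAYYAAAAAYYAAAAAYYAAAAAYYAAAAAYYAAAAAYYAYYAYYAYYAYYAAAAAYYAAAAAYYAAAAAYYAAAA  (260 'Y')

Answer: 260


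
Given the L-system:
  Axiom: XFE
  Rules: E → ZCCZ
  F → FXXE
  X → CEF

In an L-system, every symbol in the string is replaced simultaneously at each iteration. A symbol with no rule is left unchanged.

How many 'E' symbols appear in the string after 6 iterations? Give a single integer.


Step 0: XFE  (1 'E')
Step 1: CEFFXXEZCCZ  (2 'E')
Step 2: CZCCZFXXEFXXECEFCEFZCCZZCCZ  (4 'E')
Step 3: CZCCZFXXECEFCEFZCCZFXXECEFCEFZCCZCZCCZFXXECZCCZFXXEZCCZZCCZ  (8 'E')
Step 4: CZCCZFXXECEFCEFZCCZCZCCZFXXECZCCZFXXEZCCZFXXECEFCEFZCCZCZCCZFXXECZCCZFXXEZCCZCZCCZFXXECEFCEFZCCZCZCCZFXXECEFCEFZCCZZCCZZCCZ  (16 'E')
Step 5: CZCCZFXXECEFCEFZCCZCZCCZFXXECZCCZFXXEZCCZCZCCZFXXECEFCEFZCCZCZCCZFXXECEFCEFZCCZZCCZFXXECEFCEFZCCZCZCCZFXXECZCCZFXXEZCCZCZCCZFXXECEFCEFZCCZCZCCZFXXECEFCEFZCCZZCCZCZCCZFXXECEFCEFZCCZCZCCZFXXECZCCZFXXEZCCZCZCCZFXXECEFCEFZCCZCZCCZFXXECZCCZFXXEZCCZZCCZZCCZ  (32 'E')
Step 6: CZCCZFXXECEFCEFZCCZCZCCZFXXECZCCZFXXEZCCZCZCCZFXXECEFCEFZCCZCZCCZFXXECEFCEFZCCZZCCZCZCCZFXXECEFCEFZCCZCZCCZFXXECZCCZFXXEZCCZCZCCZFXXECEFCEFZCCZCZCCZFXXECZCCZFXXEZCCZZCCZFXXECEFCEFZCCZCZCCZFXXECZCCZFXXEZCCZCZCCZFXXECEFCEFZCCZCZCCZFXXECEFCEFZCCZZCCZCZCCZFXXECEFCEFZCCZCZCCZFXXECZCCZFXXEZCCZCZCCZFXXECEFCEFZCCZCZCCZFXXECZCCZFXXEZCCZZCCZCZCCZFXXECEFCEFZCCZCZCCZFXXECZCCZFXXEZCCZCZCCZFXXECEFCEFZCCZCZCCZFXXECEFCEFZCCZZCCZCZCCZFXXECEFCEFZCCZCZCCZFXXECZCCZFXXEZCCZCZCCZFXXECEFCEFZCCZCZCCZFXXECEFCEFZCCZZCCZZCCZZCCZ  (64 'E')

Answer: 64


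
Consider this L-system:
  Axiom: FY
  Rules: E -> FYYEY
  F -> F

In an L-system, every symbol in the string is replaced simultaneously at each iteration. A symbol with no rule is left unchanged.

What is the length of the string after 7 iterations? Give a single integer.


Step 0: length = 2
Step 1: length = 2
Step 2: length = 2
Step 3: length = 2
Step 4: length = 2
Step 5: length = 2
Step 6: length = 2
Step 7: length = 2

Answer: 2


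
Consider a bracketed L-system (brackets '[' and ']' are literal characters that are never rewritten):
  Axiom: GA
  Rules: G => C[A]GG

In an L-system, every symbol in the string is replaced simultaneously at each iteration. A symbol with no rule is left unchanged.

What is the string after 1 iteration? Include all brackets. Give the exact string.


Answer: C[A]GGA

Derivation:
Step 0: GA
Step 1: C[A]GGA


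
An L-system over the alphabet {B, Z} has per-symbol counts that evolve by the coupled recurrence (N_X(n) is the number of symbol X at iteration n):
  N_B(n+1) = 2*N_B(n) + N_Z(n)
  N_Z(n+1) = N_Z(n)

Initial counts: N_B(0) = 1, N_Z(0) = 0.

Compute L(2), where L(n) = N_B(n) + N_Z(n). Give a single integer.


Answer: 4

Derivation:
Step 0: N_B=1, N_Z=0, L=1
Step 1: N_B=2, N_Z=0, L=2
Step 2: N_B=4, N_Z=0, L=4


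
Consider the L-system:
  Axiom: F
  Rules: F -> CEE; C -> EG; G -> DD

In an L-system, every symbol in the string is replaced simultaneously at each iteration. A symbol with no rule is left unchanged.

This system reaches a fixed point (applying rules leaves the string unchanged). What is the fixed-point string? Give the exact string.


Answer: EDDEE

Derivation:
Step 0: F
Step 1: CEE
Step 2: EGEE
Step 3: EDDEE
Step 4: EDDEE  (unchanged — fixed point at step 3)


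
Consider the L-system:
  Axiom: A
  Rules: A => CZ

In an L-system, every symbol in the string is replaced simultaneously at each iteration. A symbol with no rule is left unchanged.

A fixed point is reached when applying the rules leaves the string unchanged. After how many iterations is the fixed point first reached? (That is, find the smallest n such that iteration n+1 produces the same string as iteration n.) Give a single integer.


Answer: 1

Derivation:
Step 0: A
Step 1: CZ
Step 2: CZ  (unchanged — fixed point at step 1)


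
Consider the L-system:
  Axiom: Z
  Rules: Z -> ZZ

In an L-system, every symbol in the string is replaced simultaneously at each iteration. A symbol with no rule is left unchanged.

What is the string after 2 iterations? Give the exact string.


Answer: ZZZZ

Derivation:
Step 0: Z
Step 1: ZZ
Step 2: ZZZZ


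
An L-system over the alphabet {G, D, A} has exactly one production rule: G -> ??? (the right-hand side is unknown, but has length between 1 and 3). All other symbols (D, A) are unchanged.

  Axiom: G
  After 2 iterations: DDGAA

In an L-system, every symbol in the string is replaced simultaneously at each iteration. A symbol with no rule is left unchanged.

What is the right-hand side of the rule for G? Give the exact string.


Trying G -> DGA:
  Step 0: G
  Step 1: DGA
  Step 2: DDGAA
Matches the given result.

Answer: DGA


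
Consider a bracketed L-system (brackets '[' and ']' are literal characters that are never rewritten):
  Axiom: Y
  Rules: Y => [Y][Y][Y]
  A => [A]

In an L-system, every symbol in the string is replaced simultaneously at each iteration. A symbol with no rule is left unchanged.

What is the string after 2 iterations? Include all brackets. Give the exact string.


Answer: [[Y][Y][Y]][[Y][Y][Y]][[Y][Y][Y]]

Derivation:
Step 0: Y
Step 1: [Y][Y][Y]
Step 2: [[Y][Y][Y]][[Y][Y][Y]][[Y][Y][Y]]


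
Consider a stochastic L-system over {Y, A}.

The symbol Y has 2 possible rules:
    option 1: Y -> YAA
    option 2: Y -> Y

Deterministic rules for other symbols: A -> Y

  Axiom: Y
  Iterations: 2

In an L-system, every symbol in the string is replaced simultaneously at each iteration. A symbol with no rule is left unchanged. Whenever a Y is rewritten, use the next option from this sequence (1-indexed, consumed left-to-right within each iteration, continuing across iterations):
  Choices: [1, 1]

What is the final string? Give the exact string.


Answer: YAAYY

Derivation:
Step 0: Y
Step 1: YAA  (used choices [1])
Step 2: YAAYY  (used choices [1])


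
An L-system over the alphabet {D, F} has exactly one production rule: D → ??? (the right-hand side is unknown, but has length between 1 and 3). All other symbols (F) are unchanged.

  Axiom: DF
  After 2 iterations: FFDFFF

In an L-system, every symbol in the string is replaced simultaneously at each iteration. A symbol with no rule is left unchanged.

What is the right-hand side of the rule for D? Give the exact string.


Trying D → FDF:
  Step 0: DF
  Step 1: FDFF
  Step 2: FFDFFF
Matches the given result.

Answer: FDF


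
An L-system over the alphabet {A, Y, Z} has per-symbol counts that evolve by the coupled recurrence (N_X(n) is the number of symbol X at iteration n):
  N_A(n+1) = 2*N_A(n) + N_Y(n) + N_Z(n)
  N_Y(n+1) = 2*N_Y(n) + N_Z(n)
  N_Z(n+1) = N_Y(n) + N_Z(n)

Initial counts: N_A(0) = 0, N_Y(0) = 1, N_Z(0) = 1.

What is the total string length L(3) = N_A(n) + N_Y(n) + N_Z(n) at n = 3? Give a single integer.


Answer: 65

Derivation:
Step 0: N_A=0, N_Y=1, N_Z=1, L=2
Step 1: N_A=2, N_Y=3, N_Z=2, L=7
Step 2: N_A=9, N_Y=8, N_Z=5, L=22
Step 3: N_A=31, N_Y=21, N_Z=13, L=65


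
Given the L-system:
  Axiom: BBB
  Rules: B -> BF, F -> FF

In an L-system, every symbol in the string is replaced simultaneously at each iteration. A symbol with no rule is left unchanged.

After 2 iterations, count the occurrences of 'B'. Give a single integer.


Step 0: BBB  (3 'B')
Step 1: BFBFBF  (3 'B')
Step 2: BFFFBFFFBFFF  (3 'B')

Answer: 3


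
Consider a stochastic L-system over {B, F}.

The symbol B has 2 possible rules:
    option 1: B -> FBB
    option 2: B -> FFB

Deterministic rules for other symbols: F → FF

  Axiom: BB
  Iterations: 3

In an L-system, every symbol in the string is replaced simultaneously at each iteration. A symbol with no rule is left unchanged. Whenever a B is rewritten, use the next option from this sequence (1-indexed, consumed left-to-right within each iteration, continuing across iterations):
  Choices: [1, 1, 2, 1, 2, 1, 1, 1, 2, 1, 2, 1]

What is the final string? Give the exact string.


Step 0: BB
Step 1: FBBFBB  (used choices [1, 1])
Step 2: FFFFBFBBFFFFBFBB  (used choices [2, 1, 2, 1])
Step 3: FFFFFFFFFBBFFFBBFFBFFFFFFFFFBBFFFFBFBB  (used choices [1, 1, 2, 1, 2, 1])

Answer: FFFFFFFFFBBFFFBBFFBFFFFFFFFFBBFFFFBFBB


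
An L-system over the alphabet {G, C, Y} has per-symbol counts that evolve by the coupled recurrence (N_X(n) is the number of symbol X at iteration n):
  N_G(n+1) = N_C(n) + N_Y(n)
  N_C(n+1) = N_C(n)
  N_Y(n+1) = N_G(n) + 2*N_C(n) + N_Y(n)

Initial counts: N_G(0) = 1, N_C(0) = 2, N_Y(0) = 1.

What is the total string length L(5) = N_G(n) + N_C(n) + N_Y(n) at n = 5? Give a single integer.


Answer: 123

Derivation:
Step 0: N_G=1, N_C=2, N_Y=1, L=4
Step 1: N_G=3, N_C=2, N_Y=6, L=11
Step 2: N_G=8, N_C=2, N_Y=13, L=23
Step 3: N_G=15, N_C=2, N_Y=25, L=42
Step 4: N_G=27, N_C=2, N_Y=44, L=73
Step 5: N_G=46, N_C=2, N_Y=75, L=123


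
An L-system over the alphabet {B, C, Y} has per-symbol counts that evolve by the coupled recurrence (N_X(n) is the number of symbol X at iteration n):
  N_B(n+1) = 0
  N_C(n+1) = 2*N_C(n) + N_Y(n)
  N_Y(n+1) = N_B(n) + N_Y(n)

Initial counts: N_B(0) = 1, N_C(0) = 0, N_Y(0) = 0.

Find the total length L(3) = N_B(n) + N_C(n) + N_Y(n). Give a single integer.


Answer: 4

Derivation:
Step 0: N_B=1, N_C=0, N_Y=0, L=1
Step 1: N_B=0, N_C=0, N_Y=1, L=1
Step 2: N_B=0, N_C=1, N_Y=1, L=2
Step 3: N_B=0, N_C=3, N_Y=1, L=4


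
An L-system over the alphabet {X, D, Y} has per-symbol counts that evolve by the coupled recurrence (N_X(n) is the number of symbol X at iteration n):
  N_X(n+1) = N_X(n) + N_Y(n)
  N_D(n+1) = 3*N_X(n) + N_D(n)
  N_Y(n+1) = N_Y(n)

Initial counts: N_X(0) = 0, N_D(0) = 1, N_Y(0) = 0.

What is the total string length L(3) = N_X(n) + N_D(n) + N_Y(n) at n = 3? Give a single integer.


Answer: 1

Derivation:
Step 0: N_X=0, N_D=1, N_Y=0, L=1
Step 1: N_X=0, N_D=1, N_Y=0, L=1
Step 2: N_X=0, N_D=1, N_Y=0, L=1
Step 3: N_X=0, N_D=1, N_Y=0, L=1


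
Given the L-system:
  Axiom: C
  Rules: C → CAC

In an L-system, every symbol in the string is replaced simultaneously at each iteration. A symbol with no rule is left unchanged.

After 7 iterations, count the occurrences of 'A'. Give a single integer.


Answer: 127

Derivation:
Step 0: C  (0 'A')
Step 1: CAC  (1 'A')
Step 2: CACACAC  (3 'A')
Step 3: CACACACACACACAC  (7 'A')
Step 4: CACACACACACACACACACACACACACACAC  (15 'A')
Step 5: CACACACACACACACACACACACACACACACACACACACACACACACACACACACACACACAC  (31 'A')
Step 6: CACACACACACACACACACACACACACACACACACACACACACACACACACACACACACACACACACACACACACACACACACACACACACACACACACACACACACACACACACACACACACACAC  (63 'A')
Step 7: CACACACACACACACACACACACACACACACACACACACACACACACACACACACACACACACACACACACACACACACACACACACACACACACACACACACACACACACACACACACACACACACACACACACACACACACACACACACACACACACACACACACACACACACACACACACACACACACACACACACACACACACACACACACACACACACACACACACACACACACACACACACACACACAC  (127 'A')


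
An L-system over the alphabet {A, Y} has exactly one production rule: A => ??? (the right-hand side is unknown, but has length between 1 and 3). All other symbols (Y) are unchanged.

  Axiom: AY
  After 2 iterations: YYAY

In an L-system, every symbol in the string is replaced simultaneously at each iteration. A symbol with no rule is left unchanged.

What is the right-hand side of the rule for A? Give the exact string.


Answer: YA

Derivation:
Trying A => YA:
  Step 0: AY
  Step 1: YAY
  Step 2: YYAY
Matches the given result.


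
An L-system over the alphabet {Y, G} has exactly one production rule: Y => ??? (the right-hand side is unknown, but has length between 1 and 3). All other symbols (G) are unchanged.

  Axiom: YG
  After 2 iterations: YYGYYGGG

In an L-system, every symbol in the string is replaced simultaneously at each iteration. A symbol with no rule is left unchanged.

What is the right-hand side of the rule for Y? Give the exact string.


Answer: YYG

Derivation:
Trying Y => YYG:
  Step 0: YG
  Step 1: YYGG
  Step 2: YYGYYGGG
Matches the given result.


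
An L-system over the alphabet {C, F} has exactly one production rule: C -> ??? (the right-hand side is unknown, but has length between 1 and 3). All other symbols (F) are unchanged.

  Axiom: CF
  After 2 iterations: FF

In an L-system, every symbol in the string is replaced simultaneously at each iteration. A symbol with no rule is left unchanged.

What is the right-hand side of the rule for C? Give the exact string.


Answer: F

Derivation:
Trying C -> F:
  Step 0: CF
  Step 1: FF
  Step 2: FF
Matches the given result.


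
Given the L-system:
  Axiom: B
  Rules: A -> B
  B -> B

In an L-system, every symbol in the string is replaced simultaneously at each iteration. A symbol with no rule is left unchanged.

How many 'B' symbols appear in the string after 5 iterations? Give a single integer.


Answer: 1

Derivation:
Step 0: B  (1 'B')
Step 1: B  (1 'B')
Step 2: B  (1 'B')
Step 3: B  (1 'B')
Step 4: B  (1 'B')
Step 5: B  (1 'B')


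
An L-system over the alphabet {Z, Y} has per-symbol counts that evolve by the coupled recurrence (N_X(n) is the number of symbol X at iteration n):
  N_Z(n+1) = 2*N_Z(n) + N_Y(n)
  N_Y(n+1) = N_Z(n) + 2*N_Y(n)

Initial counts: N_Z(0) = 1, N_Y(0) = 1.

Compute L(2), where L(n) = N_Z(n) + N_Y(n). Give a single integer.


Step 0: N_Z=1, N_Y=1, L=2
Step 1: N_Z=3, N_Y=3, L=6
Step 2: N_Z=9, N_Y=9, L=18

Answer: 18


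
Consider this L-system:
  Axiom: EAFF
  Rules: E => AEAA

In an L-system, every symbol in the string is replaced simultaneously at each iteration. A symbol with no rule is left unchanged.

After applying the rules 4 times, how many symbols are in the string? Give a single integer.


Answer: 16

Derivation:
Step 0: length = 4
Step 1: length = 7
Step 2: length = 10
Step 3: length = 13
Step 4: length = 16


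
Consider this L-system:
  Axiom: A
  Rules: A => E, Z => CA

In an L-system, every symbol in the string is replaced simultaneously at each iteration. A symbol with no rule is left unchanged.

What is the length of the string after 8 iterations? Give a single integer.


Step 0: length = 1
Step 1: length = 1
Step 2: length = 1
Step 3: length = 1
Step 4: length = 1
Step 5: length = 1
Step 6: length = 1
Step 7: length = 1
Step 8: length = 1

Answer: 1


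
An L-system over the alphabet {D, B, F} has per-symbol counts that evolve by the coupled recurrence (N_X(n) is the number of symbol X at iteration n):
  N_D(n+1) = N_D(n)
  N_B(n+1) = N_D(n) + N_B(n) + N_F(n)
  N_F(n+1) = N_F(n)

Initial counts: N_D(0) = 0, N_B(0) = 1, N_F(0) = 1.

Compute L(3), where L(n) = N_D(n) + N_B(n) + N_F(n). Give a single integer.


Answer: 5

Derivation:
Step 0: N_D=0, N_B=1, N_F=1, L=2
Step 1: N_D=0, N_B=2, N_F=1, L=3
Step 2: N_D=0, N_B=3, N_F=1, L=4
Step 3: N_D=0, N_B=4, N_F=1, L=5


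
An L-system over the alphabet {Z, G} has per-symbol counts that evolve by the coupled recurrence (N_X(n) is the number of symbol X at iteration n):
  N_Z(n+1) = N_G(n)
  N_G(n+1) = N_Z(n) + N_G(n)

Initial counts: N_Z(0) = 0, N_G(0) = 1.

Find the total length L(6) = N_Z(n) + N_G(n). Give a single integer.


Step 0: N_Z=0, N_G=1, L=1
Step 1: N_Z=1, N_G=1, L=2
Step 2: N_Z=1, N_G=2, L=3
Step 3: N_Z=2, N_G=3, L=5
Step 4: N_Z=3, N_G=5, L=8
Step 5: N_Z=5, N_G=8, L=13
Step 6: N_Z=8, N_G=13, L=21

Answer: 21


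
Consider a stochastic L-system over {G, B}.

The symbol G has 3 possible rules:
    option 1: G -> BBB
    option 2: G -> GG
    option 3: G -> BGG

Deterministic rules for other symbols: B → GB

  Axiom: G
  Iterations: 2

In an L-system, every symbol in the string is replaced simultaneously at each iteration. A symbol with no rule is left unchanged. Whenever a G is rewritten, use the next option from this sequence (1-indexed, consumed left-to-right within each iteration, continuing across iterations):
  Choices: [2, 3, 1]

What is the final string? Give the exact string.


Answer: BGGBBB

Derivation:
Step 0: G
Step 1: GG  (used choices [2])
Step 2: BGGBBB  (used choices [3, 1])


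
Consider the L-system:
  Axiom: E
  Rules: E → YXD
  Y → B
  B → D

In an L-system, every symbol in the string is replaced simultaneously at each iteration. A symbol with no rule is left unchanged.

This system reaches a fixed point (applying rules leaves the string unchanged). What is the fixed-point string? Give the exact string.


Answer: DXD

Derivation:
Step 0: E
Step 1: YXD
Step 2: BXD
Step 3: DXD
Step 4: DXD  (unchanged — fixed point at step 3)


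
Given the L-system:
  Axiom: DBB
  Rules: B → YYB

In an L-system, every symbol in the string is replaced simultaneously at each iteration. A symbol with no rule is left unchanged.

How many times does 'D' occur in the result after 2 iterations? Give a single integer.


Step 0: DBB  (1 'D')
Step 1: DYYBYYB  (1 'D')
Step 2: DYYYYBYYYYB  (1 'D')

Answer: 1


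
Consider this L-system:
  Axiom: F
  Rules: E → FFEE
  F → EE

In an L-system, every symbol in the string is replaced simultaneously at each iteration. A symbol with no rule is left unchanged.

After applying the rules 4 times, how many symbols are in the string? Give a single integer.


Step 0: length = 1
Step 1: length = 2
Step 2: length = 8
Step 3: length = 24
Step 4: length = 80

Answer: 80


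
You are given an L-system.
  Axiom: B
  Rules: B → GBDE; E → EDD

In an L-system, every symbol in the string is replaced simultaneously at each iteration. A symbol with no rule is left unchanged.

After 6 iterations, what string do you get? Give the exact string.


Step 0: B
Step 1: GBDE
Step 2: GGBDEDEDD
Step 3: GGGBDEDEDDDEDDDD
Step 4: GGGGBDEDEDDDEDDDDDEDDDDDD
Step 5: GGGGGBDEDEDDDEDDDDDEDDDDDDDEDDDDDDDD
Step 6: GGGGGGBDEDEDDDEDDDDDEDDDDDDDEDDDDDDDDDEDDDDDDDDDD

Answer: GGGGGGBDEDEDDDEDDDDDEDDDDDDDEDDDDDDDDDEDDDDDDDDDD


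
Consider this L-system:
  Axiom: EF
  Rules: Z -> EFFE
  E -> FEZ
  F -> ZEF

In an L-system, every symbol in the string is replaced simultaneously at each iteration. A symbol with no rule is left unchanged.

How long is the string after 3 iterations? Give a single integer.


Step 0: length = 2
Step 1: length = 6
Step 2: length = 20
Step 3: length = 64

Answer: 64


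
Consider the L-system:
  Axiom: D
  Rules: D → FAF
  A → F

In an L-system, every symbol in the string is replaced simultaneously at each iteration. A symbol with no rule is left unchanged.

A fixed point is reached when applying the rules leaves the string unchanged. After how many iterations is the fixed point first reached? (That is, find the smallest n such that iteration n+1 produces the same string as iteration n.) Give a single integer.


Step 0: D
Step 1: FAF
Step 2: FFF
Step 3: FFF  (unchanged — fixed point at step 2)

Answer: 2


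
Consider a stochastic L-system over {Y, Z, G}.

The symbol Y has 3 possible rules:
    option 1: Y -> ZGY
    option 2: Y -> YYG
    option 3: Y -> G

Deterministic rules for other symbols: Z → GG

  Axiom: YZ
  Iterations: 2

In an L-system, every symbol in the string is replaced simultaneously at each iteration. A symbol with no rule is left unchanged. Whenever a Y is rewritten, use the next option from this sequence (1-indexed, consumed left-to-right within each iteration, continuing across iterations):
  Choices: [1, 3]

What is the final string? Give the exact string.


Step 0: YZ
Step 1: ZGYGG  (used choices [1])
Step 2: GGGGGG  (used choices [3])

Answer: GGGGGG


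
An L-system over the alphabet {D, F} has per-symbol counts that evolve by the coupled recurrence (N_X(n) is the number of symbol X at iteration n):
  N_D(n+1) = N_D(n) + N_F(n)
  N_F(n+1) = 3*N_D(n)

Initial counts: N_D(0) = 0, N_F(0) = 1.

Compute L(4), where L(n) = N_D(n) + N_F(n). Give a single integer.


Answer: 19

Derivation:
Step 0: N_D=0, N_F=1, L=1
Step 1: N_D=1, N_F=0, L=1
Step 2: N_D=1, N_F=3, L=4
Step 3: N_D=4, N_F=3, L=7
Step 4: N_D=7, N_F=12, L=19


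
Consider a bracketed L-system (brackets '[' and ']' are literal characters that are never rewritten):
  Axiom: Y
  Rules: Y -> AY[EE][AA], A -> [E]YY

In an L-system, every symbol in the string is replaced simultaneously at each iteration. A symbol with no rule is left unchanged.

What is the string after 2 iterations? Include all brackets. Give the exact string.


Step 0: Y
Step 1: AY[EE][AA]
Step 2: [E]YYAY[EE][AA][EE][[E]YY[E]YY]

Answer: [E]YYAY[EE][AA][EE][[E]YY[E]YY]


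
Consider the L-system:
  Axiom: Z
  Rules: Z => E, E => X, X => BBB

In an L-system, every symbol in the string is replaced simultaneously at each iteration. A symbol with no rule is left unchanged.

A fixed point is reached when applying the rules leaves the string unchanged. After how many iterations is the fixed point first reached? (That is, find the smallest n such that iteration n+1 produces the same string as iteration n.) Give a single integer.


Step 0: Z
Step 1: E
Step 2: X
Step 3: BBB
Step 4: BBB  (unchanged — fixed point at step 3)

Answer: 3


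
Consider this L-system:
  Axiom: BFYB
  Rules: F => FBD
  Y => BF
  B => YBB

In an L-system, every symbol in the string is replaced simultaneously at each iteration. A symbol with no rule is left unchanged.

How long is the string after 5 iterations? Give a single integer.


Answer: 509

Derivation:
Step 0: length = 4
Step 1: length = 11
Step 2: length = 29
Step 3: length = 75
Step 4: length = 195
Step 5: length = 509


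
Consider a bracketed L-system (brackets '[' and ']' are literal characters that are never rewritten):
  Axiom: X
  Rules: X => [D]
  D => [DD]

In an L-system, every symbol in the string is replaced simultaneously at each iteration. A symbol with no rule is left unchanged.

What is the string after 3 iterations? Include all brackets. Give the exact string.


Step 0: X
Step 1: [D]
Step 2: [[DD]]
Step 3: [[[DD][DD]]]

Answer: [[[DD][DD]]]


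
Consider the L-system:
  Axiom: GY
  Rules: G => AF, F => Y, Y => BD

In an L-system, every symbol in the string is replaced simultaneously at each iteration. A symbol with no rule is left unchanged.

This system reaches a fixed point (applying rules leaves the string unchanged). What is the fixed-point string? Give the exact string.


Answer: ABDBD

Derivation:
Step 0: GY
Step 1: AFBD
Step 2: AYBD
Step 3: ABDBD
Step 4: ABDBD  (unchanged — fixed point at step 3)


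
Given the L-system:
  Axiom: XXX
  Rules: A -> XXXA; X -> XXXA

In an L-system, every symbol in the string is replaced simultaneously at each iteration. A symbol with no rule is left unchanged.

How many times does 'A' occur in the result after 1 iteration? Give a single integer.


Answer: 3

Derivation:
Step 0: XXX  (0 'A')
Step 1: XXXAXXXAXXXA  (3 'A')


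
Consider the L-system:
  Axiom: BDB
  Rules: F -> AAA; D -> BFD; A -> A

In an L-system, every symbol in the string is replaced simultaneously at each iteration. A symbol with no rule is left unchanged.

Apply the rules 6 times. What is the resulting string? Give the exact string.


Step 0: BDB
Step 1: BBFDB
Step 2: BBAAABFDB
Step 3: BBAAABAAABFDB
Step 4: BBAAABAAABAAABFDB
Step 5: BBAAABAAABAAABAAABFDB
Step 6: BBAAABAAABAAABAAABAAABFDB

Answer: BBAAABAAABAAABAAABAAABFDB


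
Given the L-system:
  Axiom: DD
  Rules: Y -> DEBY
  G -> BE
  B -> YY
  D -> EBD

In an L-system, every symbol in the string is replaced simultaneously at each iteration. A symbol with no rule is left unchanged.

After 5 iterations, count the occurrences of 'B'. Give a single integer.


Answer: 34

Derivation:
Step 0: DD  (0 'B')
Step 1: EBDEBD  (2 'B')
Step 2: EYYEBDEYYEBD  (2 'B')
Step 3: EDEBYDEBYEYYEBDEDEBYDEBYEYYEBD  (6 'B')
Step 4: EEBDEYYDEBYEBDEYYDEBYEDEBYDEBYEYYEBDEEBDEYYDEBYEBDEYYDEBYEDEBYDEBYEYYEBD  (14 'B')
Step 5: EEYYEBDEDEBYDEBYEBDEYYDEBYEYYEBDEDEBYDEBYEBDEYYDEBYEEBDEYYDEBYEBDEYYDEBYEDEBYDEBYEYYEBDEEYYEBDEDEBYDEBYEBDEYYDEBYEYYEBDEDEBYDEBYEBDEYYDEBYEEBDEYYDEBYEBDEYYDEBYEDEBYDEBYEYYEBD  (34 'B')


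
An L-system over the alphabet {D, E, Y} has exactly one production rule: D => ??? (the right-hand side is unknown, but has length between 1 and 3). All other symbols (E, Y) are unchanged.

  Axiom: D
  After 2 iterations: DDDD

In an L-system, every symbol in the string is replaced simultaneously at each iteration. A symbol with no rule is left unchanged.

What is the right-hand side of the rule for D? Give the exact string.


Answer: DD

Derivation:
Trying D => DD:
  Step 0: D
  Step 1: DD
  Step 2: DDDD
Matches the given result.


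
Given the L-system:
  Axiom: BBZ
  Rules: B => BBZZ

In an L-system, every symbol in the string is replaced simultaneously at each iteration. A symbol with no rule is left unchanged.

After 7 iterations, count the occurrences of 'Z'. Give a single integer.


Step 0: length=3, 'Z' count=1
Step 1: length=9, 'Z' count=5
Step 2: length=21, 'Z' count=13
Step 3: length=45, 'Z' count=29
Step 4: length=93, 'Z' count=61
Step 5: length=189, 'Z' count=125
Step 6: length=381, 'Z' count=253
Step 7: length=765, 'Z' count=509
Final string: BBZZBBZZZZBBZZBBZZZZZZBBZZBBZZZZBBZZBBZZZZZZZZBBZZBBZZZZBBZZBBZZZZZZBBZZBBZZZZBBZZBBZZZZZZZZZZBBZZBBZZZZBBZZBBZZZZZZBBZZBBZZZZBBZZBBZZZZZZZZBBZZBBZZZZBBZZBBZZZZZZBBZZBBZZZZBBZZBBZZZZZZZZZZZZBBZZBBZZZZBBZZBBZZZZZZBBZZBBZZZZBBZZBBZZZZZZZZBBZZBBZZZZBBZZBBZZZZZZBBZZBBZZZZBBZZBBZZZZZZZZZZBBZZBBZZZZBBZZBBZZZZZZBBZZBBZZZZBBZZBBZZZZZZZZBBZZBBZZZZBBZZBBZZZZZZBBZZBBZZZZBBZZBBZZZZZZZZZZZZZZBBZZBBZZZZBBZZBBZZZZZZBBZZBBZZZZBBZZBBZZZZZZZZBBZZBBZZZZBBZZBBZZZZZZBBZZBBZZZZBBZZBBZZZZZZZZZZBBZZBBZZZZBBZZBBZZZZZZBBZZBBZZZZBBZZBBZZZZZZZZBBZZBBZZZZBBZZBBZZZZZZBBZZBBZZZZBBZZBBZZZZZZZZZZZZBBZZBBZZZZBBZZBBZZZZZZBBZZBBZZZZBBZZBBZZZZZZZZBBZZBBZZZZBBZZBBZZZZZZBBZZBBZZZZBBZZBBZZZZZZZZZZBBZZBBZZZZBBZZBBZZZZZZBBZZBBZZZZBBZZBBZZZZZZZZBBZZBBZZZZBBZZBBZZZZZZBBZZBBZZZZBBZZBBZZZZZZZZZZZZZZZ

Answer: 509


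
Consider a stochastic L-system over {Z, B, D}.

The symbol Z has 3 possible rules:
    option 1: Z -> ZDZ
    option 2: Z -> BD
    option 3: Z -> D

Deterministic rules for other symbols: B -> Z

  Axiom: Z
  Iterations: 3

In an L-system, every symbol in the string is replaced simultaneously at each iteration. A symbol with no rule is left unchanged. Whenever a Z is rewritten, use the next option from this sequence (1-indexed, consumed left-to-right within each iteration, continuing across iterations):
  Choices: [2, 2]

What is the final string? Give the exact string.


Answer: BDD

Derivation:
Step 0: Z
Step 1: BD  (used choices [2])
Step 2: ZD  (used choices [])
Step 3: BDD  (used choices [2])


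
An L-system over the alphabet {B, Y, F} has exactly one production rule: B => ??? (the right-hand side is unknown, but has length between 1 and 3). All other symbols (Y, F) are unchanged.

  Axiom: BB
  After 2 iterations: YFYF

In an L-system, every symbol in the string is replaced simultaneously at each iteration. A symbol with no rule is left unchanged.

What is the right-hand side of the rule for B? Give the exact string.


Answer: YF

Derivation:
Trying B => YF:
  Step 0: BB
  Step 1: YFYF
  Step 2: YFYF
Matches the given result.


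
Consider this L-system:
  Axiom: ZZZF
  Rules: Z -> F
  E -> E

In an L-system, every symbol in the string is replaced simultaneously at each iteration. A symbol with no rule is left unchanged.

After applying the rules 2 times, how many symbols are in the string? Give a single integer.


Step 0: length = 4
Step 1: length = 4
Step 2: length = 4

Answer: 4


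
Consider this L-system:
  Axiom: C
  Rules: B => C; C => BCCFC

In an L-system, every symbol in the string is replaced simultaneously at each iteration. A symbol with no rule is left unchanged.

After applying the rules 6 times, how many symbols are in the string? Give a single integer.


Answer: 2065

Derivation:
Step 0: length = 1
Step 1: length = 5
Step 2: length = 17
Step 3: length = 57
Step 4: length = 189
Step 5: length = 625
Step 6: length = 2065


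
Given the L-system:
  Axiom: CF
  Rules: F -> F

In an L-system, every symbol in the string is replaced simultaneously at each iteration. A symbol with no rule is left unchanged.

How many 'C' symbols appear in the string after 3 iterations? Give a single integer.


Answer: 1

Derivation:
Step 0: CF  (1 'C')
Step 1: CF  (1 'C')
Step 2: CF  (1 'C')
Step 3: CF  (1 'C')


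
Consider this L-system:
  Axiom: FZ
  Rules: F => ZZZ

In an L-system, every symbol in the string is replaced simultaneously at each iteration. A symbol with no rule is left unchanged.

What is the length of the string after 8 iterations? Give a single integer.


Step 0: length = 2
Step 1: length = 4
Step 2: length = 4
Step 3: length = 4
Step 4: length = 4
Step 5: length = 4
Step 6: length = 4
Step 7: length = 4
Step 8: length = 4

Answer: 4


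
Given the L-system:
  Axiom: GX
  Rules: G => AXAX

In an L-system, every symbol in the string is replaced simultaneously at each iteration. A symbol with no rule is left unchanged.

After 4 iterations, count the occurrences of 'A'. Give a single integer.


Answer: 2

Derivation:
Step 0: GX  (0 'A')
Step 1: AXAXX  (2 'A')
Step 2: AXAXX  (2 'A')
Step 3: AXAXX  (2 'A')
Step 4: AXAXX  (2 'A')


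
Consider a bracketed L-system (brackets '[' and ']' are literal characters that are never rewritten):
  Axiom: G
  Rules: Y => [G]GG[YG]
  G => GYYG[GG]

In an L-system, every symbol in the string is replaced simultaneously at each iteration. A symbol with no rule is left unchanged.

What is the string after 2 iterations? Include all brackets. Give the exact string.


Answer: GYYG[GG][G]GG[YG][G]GG[YG]GYYG[GG][GYYG[GG]GYYG[GG]]

Derivation:
Step 0: G
Step 1: GYYG[GG]
Step 2: GYYG[GG][G]GG[YG][G]GG[YG]GYYG[GG][GYYG[GG]GYYG[GG]]


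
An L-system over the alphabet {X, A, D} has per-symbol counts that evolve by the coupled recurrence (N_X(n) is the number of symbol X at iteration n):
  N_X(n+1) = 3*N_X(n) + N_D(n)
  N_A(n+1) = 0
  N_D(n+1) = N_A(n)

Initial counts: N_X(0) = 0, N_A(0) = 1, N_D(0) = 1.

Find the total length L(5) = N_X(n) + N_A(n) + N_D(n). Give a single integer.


Step 0: N_X=0, N_A=1, N_D=1, L=2
Step 1: N_X=1, N_A=0, N_D=1, L=2
Step 2: N_X=4, N_A=0, N_D=0, L=4
Step 3: N_X=12, N_A=0, N_D=0, L=12
Step 4: N_X=36, N_A=0, N_D=0, L=36
Step 5: N_X=108, N_A=0, N_D=0, L=108

Answer: 108


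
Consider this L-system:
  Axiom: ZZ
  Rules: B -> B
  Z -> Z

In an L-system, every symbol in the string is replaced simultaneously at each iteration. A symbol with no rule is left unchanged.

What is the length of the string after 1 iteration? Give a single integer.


Answer: 2

Derivation:
Step 0: length = 2
Step 1: length = 2


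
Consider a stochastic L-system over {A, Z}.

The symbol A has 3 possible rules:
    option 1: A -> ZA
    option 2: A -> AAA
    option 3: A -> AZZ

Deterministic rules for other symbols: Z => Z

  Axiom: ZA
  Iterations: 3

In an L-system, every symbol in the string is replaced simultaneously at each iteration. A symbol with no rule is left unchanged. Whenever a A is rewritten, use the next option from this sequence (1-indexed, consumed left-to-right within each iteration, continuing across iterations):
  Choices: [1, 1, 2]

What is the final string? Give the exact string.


Answer: ZZZAAA

Derivation:
Step 0: ZA
Step 1: ZZA  (used choices [1])
Step 2: ZZZA  (used choices [1])
Step 3: ZZZAAA  (used choices [2])
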